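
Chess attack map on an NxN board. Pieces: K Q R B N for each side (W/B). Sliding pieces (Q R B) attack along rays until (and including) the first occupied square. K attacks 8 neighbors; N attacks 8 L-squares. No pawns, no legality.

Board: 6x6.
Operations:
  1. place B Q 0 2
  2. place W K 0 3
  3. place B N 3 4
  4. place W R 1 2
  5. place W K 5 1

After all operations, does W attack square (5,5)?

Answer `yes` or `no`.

Op 1: place BQ@(0,2)
Op 2: place WK@(0,3)
Op 3: place BN@(3,4)
Op 4: place WR@(1,2)
Op 5: place WK@(5,1)
Per-piece attacks for W:
  WK@(0,3): attacks (0,4) (0,2) (1,3) (1,4) (1,2)
  WR@(1,2): attacks (1,3) (1,4) (1,5) (1,1) (1,0) (2,2) (3,2) (4,2) (5,2) (0,2) [ray(-1,0) blocked at (0,2)]
  WK@(5,1): attacks (5,2) (5,0) (4,1) (4,2) (4,0)
W attacks (5,5): no

Answer: no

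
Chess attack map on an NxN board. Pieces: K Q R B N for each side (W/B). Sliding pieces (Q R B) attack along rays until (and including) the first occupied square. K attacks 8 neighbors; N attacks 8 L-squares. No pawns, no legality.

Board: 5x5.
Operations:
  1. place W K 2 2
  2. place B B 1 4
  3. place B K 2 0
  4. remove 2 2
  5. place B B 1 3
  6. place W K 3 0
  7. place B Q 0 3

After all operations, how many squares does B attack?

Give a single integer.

Answer: 19

Derivation:
Op 1: place WK@(2,2)
Op 2: place BB@(1,4)
Op 3: place BK@(2,0)
Op 4: remove (2,2)
Op 5: place BB@(1,3)
Op 6: place WK@(3,0)
Op 7: place BQ@(0,3)
Per-piece attacks for B:
  BQ@(0,3): attacks (0,4) (0,2) (0,1) (0,0) (1,3) (1,4) (1,2) (2,1) (3,0) [ray(1,0) blocked at (1,3); ray(1,1) blocked at (1,4); ray(1,-1) blocked at (3,0)]
  BB@(1,3): attacks (2,4) (2,2) (3,1) (4,0) (0,4) (0,2)
  BB@(1,4): attacks (2,3) (3,2) (4,1) (0,3) [ray(-1,-1) blocked at (0,3)]
  BK@(2,0): attacks (2,1) (3,0) (1,0) (3,1) (1,1)
Union (19 distinct): (0,0) (0,1) (0,2) (0,3) (0,4) (1,0) (1,1) (1,2) (1,3) (1,4) (2,1) (2,2) (2,3) (2,4) (3,0) (3,1) (3,2) (4,0) (4,1)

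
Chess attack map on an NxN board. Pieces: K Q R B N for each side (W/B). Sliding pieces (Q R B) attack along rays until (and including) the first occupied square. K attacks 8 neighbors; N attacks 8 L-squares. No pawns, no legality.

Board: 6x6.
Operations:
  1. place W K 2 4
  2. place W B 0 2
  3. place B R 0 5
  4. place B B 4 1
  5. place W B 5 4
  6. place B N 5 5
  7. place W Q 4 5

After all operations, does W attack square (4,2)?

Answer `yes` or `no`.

Answer: yes

Derivation:
Op 1: place WK@(2,4)
Op 2: place WB@(0,2)
Op 3: place BR@(0,5)
Op 4: place BB@(4,1)
Op 5: place WB@(5,4)
Op 6: place BN@(5,5)
Op 7: place WQ@(4,5)
Per-piece attacks for W:
  WB@(0,2): attacks (1,3) (2,4) (1,1) (2,0) [ray(1,1) blocked at (2,4)]
  WK@(2,4): attacks (2,5) (2,3) (3,4) (1,4) (3,5) (3,3) (1,5) (1,3)
  WQ@(4,5): attacks (4,4) (4,3) (4,2) (4,1) (5,5) (3,5) (2,5) (1,5) (0,5) (5,4) (3,4) (2,3) (1,2) (0,1) [ray(0,-1) blocked at (4,1); ray(1,0) blocked at (5,5); ray(-1,0) blocked at (0,5); ray(1,-1) blocked at (5,4)]
  WB@(5,4): attacks (4,5) (4,3) (3,2) (2,1) (1,0) [ray(-1,1) blocked at (4,5)]
W attacks (4,2): yes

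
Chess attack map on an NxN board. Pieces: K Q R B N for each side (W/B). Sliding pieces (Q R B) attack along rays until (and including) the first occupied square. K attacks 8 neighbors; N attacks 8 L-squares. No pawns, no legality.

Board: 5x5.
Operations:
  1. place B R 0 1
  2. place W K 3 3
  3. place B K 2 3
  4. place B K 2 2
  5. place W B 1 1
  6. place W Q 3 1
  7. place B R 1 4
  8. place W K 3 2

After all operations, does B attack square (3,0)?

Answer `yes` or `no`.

Answer: no

Derivation:
Op 1: place BR@(0,1)
Op 2: place WK@(3,3)
Op 3: place BK@(2,3)
Op 4: place BK@(2,2)
Op 5: place WB@(1,1)
Op 6: place WQ@(3,1)
Op 7: place BR@(1,4)
Op 8: place WK@(3,2)
Per-piece attacks for B:
  BR@(0,1): attacks (0,2) (0,3) (0,4) (0,0) (1,1) [ray(1,0) blocked at (1,1)]
  BR@(1,4): attacks (1,3) (1,2) (1,1) (2,4) (3,4) (4,4) (0,4) [ray(0,-1) blocked at (1,1)]
  BK@(2,2): attacks (2,3) (2,1) (3,2) (1,2) (3,3) (3,1) (1,3) (1,1)
  BK@(2,3): attacks (2,4) (2,2) (3,3) (1,3) (3,4) (3,2) (1,4) (1,2)
B attacks (3,0): no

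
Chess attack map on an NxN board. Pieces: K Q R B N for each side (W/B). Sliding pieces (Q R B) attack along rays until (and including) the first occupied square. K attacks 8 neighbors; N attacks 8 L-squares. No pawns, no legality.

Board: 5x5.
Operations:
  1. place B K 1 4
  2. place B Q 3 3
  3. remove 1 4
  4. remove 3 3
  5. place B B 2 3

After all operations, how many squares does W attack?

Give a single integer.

Op 1: place BK@(1,4)
Op 2: place BQ@(3,3)
Op 3: remove (1,4)
Op 4: remove (3,3)
Op 5: place BB@(2,3)
Per-piece attacks for W:
Union (0 distinct): (none)

Answer: 0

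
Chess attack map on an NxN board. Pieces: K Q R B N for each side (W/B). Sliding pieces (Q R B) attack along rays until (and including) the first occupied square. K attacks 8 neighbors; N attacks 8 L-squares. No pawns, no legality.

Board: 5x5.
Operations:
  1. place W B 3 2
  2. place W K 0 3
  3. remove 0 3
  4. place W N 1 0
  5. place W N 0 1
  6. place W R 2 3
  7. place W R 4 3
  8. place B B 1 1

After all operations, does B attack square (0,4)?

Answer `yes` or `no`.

Op 1: place WB@(3,2)
Op 2: place WK@(0,3)
Op 3: remove (0,3)
Op 4: place WN@(1,0)
Op 5: place WN@(0,1)
Op 6: place WR@(2,3)
Op 7: place WR@(4,3)
Op 8: place BB@(1,1)
Per-piece attacks for B:
  BB@(1,1): attacks (2,2) (3,3) (4,4) (2,0) (0,2) (0,0)
B attacks (0,4): no

Answer: no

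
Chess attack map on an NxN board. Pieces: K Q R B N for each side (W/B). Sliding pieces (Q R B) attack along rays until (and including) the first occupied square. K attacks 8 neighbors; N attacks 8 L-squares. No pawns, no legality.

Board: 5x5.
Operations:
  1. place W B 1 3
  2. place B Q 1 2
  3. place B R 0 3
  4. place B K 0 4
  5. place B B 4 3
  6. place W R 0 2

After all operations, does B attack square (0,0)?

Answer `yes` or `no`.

Op 1: place WB@(1,3)
Op 2: place BQ@(1,2)
Op 3: place BR@(0,3)
Op 4: place BK@(0,4)
Op 5: place BB@(4,3)
Op 6: place WR@(0,2)
Per-piece attacks for B:
  BR@(0,3): attacks (0,4) (0,2) (1,3) [ray(0,1) blocked at (0,4); ray(0,-1) blocked at (0,2); ray(1,0) blocked at (1,3)]
  BK@(0,4): attacks (0,3) (1,4) (1,3)
  BQ@(1,2): attacks (1,3) (1,1) (1,0) (2,2) (3,2) (4,2) (0,2) (2,3) (3,4) (2,1) (3,0) (0,3) (0,1) [ray(0,1) blocked at (1,3); ray(-1,0) blocked at (0,2); ray(-1,1) blocked at (0,3)]
  BB@(4,3): attacks (3,4) (3,2) (2,1) (1,0)
B attacks (0,0): no

Answer: no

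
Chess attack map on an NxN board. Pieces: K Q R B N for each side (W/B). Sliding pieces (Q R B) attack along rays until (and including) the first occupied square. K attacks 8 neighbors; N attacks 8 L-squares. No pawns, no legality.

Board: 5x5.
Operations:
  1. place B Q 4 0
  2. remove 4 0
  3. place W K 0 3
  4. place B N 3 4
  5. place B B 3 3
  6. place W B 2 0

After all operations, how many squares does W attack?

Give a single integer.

Op 1: place BQ@(4,0)
Op 2: remove (4,0)
Op 3: place WK@(0,3)
Op 4: place BN@(3,4)
Op 5: place BB@(3,3)
Op 6: place WB@(2,0)
Per-piece attacks for W:
  WK@(0,3): attacks (0,4) (0,2) (1,3) (1,4) (1,2)
  WB@(2,0): attacks (3,1) (4,2) (1,1) (0,2)
Union (8 distinct): (0,2) (0,4) (1,1) (1,2) (1,3) (1,4) (3,1) (4,2)

Answer: 8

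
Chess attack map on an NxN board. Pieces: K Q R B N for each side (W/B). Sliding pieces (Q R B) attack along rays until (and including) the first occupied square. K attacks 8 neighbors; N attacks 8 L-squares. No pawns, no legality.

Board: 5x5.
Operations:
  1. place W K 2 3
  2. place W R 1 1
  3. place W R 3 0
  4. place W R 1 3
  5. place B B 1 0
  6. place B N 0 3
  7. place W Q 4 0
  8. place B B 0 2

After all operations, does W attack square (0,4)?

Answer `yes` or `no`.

Answer: no

Derivation:
Op 1: place WK@(2,3)
Op 2: place WR@(1,1)
Op 3: place WR@(3,0)
Op 4: place WR@(1,3)
Op 5: place BB@(1,0)
Op 6: place BN@(0,3)
Op 7: place WQ@(4,0)
Op 8: place BB@(0,2)
Per-piece attacks for W:
  WR@(1,1): attacks (1,2) (1,3) (1,0) (2,1) (3,1) (4,1) (0,1) [ray(0,1) blocked at (1,3); ray(0,-1) blocked at (1,0)]
  WR@(1,3): attacks (1,4) (1,2) (1,1) (2,3) (0,3) [ray(0,-1) blocked at (1,1); ray(1,0) blocked at (2,3); ray(-1,0) blocked at (0,3)]
  WK@(2,3): attacks (2,4) (2,2) (3,3) (1,3) (3,4) (3,2) (1,4) (1,2)
  WR@(3,0): attacks (3,1) (3,2) (3,3) (3,4) (4,0) (2,0) (1,0) [ray(1,0) blocked at (4,0); ray(-1,0) blocked at (1,0)]
  WQ@(4,0): attacks (4,1) (4,2) (4,3) (4,4) (3,0) (3,1) (2,2) (1,3) [ray(-1,0) blocked at (3,0); ray(-1,1) blocked at (1,3)]
W attacks (0,4): no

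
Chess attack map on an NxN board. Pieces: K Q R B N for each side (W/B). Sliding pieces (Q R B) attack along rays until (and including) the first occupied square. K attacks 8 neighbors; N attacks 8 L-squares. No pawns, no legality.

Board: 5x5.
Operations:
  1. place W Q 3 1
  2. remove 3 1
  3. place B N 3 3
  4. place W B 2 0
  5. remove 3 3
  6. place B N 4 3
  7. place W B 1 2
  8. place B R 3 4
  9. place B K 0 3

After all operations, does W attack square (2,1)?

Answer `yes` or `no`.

Answer: yes

Derivation:
Op 1: place WQ@(3,1)
Op 2: remove (3,1)
Op 3: place BN@(3,3)
Op 4: place WB@(2,0)
Op 5: remove (3,3)
Op 6: place BN@(4,3)
Op 7: place WB@(1,2)
Op 8: place BR@(3,4)
Op 9: place BK@(0,3)
Per-piece attacks for W:
  WB@(1,2): attacks (2,3) (3,4) (2,1) (3,0) (0,3) (0,1) [ray(1,1) blocked at (3,4); ray(-1,1) blocked at (0,3)]
  WB@(2,0): attacks (3,1) (4,2) (1,1) (0,2)
W attacks (2,1): yes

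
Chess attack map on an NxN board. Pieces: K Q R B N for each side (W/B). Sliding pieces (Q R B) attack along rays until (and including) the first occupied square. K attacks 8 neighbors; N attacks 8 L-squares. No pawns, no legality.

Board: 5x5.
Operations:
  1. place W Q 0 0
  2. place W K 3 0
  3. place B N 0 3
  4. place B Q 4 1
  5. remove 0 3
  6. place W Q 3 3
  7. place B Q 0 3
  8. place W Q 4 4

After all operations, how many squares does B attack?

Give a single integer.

Answer: 18

Derivation:
Op 1: place WQ@(0,0)
Op 2: place WK@(3,0)
Op 3: place BN@(0,3)
Op 4: place BQ@(4,1)
Op 5: remove (0,3)
Op 6: place WQ@(3,3)
Op 7: place BQ@(0,3)
Op 8: place WQ@(4,4)
Per-piece attacks for B:
  BQ@(0,3): attacks (0,4) (0,2) (0,1) (0,0) (1,3) (2,3) (3,3) (1,4) (1,2) (2,1) (3,0) [ray(0,-1) blocked at (0,0); ray(1,0) blocked at (3,3); ray(1,-1) blocked at (3,0)]
  BQ@(4,1): attacks (4,2) (4,3) (4,4) (4,0) (3,1) (2,1) (1,1) (0,1) (3,2) (2,3) (1,4) (3,0) [ray(0,1) blocked at (4,4); ray(-1,-1) blocked at (3,0)]
Union (18 distinct): (0,0) (0,1) (0,2) (0,4) (1,1) (1,2) (1,3) (1,4) (2,1) (2,3) (3,0) (3,1) (3,2) (3,3) (4,0) (4,2) (4,3) (4,4)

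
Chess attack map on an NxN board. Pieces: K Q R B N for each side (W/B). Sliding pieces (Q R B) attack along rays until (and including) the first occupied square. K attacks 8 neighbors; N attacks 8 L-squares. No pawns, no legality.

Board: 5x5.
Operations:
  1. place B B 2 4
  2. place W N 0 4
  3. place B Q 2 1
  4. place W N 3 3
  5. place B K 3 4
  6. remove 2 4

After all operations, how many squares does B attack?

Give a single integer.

Op 1: place BB@(2,4)
Op 2: place WN@(0,4)
Op 3: place BQ@(2,1)
Op 4: place WN@(3,3)
Op 5: place BK@(3,4)
Op 6: remove (2,4)
Per-piece attacks for B:
  BQ@(2,1): attacks (2,2) (2,3) (2,4) (2,0) (3,1) (4,1) (1,1) (0,1) (3,2) (4,3) (3,0) (1,2) (0,3) (1,0)
  BK@(3,4): attacks (3,3) (4,4) (2,4) (4,3) (2,3)
Union (16 distinct): (0,1) (0,3) (1,0) (1,1) (1,2) (2,0) (2,2) (2,3) (2,4) (3,0) (3,1) (3,2) (3,3) (4,1) (4,3) (4,4)

Answer: 16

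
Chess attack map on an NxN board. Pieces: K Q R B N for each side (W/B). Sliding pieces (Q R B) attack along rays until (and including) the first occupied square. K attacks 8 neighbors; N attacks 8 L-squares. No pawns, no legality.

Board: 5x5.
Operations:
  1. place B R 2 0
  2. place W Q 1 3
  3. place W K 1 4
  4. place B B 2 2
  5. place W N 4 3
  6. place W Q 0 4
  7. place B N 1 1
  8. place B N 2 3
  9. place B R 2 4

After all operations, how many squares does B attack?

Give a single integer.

Op 1: place BR@(2,0)
Op 2: place WQ@(1,3)
Op 3: place WK@(1,4)
Op 4: place BB@(2,2)
Op 5: place WN@(4,3)
Op 6: place WQ@(0,4)
Op 7: place BN@(1,1)
Op 8: place BN@(2,3)
Op 9: place BR@(2,4)
Per-piece attacks for B:
  BN@(1,1): attacks (2,3) (3,2) (0,3) (3,0)
  BR@(2,0): attacks (2,1) (2,2) (3,0) (4,0) (1,0) (0,0) [ray(0,1) blocked at (2,2)]
  BB@(2,2): attacks (3,3) (4,4) (3,1) (4,0) (1,3) (1,1) [ray(-1,1) blocked at (1,3); ray(-1,-1) blocked at (1,1)]
  BN@(2,3): attacks (4,4) (0,4) (3,1) (4,2) (1,1) (0,2)
  BR@(2,4): attacks (2,3) (3,4) (4,4) (1,4) [ray(0,-1) blocked at (2,3); ray(-1,0) blocked at (1,4)]
Union (19 distinct): (0,0) (0,2) (0,3) (0,4) (1,0) (1,1) (1,3) (1,4) (2,1) (2,2) (2,3) (3,0) (3,1) (3,2) (3,3) (3,4) (4,0) (4,2) (4,4)

Answer: 19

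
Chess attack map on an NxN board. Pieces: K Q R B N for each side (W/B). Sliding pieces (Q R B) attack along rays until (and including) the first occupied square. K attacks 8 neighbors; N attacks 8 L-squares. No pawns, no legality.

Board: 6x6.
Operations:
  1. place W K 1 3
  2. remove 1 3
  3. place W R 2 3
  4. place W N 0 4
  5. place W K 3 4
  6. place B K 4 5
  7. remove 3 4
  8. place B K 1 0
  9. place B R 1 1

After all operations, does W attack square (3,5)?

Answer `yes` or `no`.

Op 1: place WK@(1,3)
Op 2: remove (1,3)
Op 3: place WR@(2,3)
Op 4: place WN@(0,4)
Op 5: place WK@(3,4)
Op 6: place BK@(4,5)
Op 7: remove (3,4)
Op 8: place BK@(1,0)
Op 9: place BR@(1,1)
Per-piece attacks for W:
  WN@(0,4): attacks (2,5) (1,2) (2,3)
  WR@(2,3): attacks (2,4) (2,5) (2,2) (2,1) (2,0) (3,3) (4,3) (5,3) (1,3) (0,3)
W attacks (3,5): no

Answer: no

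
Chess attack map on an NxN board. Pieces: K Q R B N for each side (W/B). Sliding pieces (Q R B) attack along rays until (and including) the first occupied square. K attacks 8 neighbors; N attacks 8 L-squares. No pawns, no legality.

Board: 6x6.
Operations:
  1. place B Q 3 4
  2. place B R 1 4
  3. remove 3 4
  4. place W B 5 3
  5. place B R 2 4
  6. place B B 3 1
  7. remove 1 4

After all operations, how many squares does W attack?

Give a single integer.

Answer: 4

Derivation:
Op 1: place BQ@(3,4)
Op 2: place BR@(1,4)
Op 3: remove (3,4)
Op 4: place WB@(5,3)
Op 5: place BR@(2,4)
Op 6: place BB@(3,1)
Op 7: remove (1,4)
Per-piece attacks for W:
  WB@(5,3): attacks (4,4) (3,5) (4,2) (3,1) [ray(-1,-1) blocked at (3,1)]
Union (4 distinct): (3,1) (3,5) (4,2) (4,4)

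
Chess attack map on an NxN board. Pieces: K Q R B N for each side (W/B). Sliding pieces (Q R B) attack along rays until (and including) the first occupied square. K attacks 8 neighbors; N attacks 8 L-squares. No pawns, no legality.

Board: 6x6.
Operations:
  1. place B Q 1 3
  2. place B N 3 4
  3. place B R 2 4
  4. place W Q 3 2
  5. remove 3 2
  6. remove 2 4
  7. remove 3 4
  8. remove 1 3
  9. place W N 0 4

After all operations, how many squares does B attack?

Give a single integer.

Answer: 0

Derivation:
Op 1: place BQ@(1,3)
Op 2: place BN@(3,4)
Op 3: place BR@(2,4)
Op 4: place WQ@(3,2)
Op 5: remove (3,2)
Op 6: remove (2,4)
Op 7: remove (3,4)
Op 8: remove (1,3)
Op 9: place WN@(0,4)
Per-piece attacks for B:
Union (0 distinct): (none)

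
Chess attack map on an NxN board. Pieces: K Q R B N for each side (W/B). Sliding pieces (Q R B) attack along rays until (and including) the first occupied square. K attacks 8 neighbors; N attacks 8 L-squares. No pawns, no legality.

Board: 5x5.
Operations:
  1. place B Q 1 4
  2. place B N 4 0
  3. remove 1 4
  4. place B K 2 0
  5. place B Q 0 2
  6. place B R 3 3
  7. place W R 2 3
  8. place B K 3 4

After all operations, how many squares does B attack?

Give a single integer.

Answer: 21

Derivation:
Op 1: place BQ@(1,4)
Op 2: place BN@(4,0)
Op 3: remove (1,4)
Op 4: place BK@(2,0)
Op 5: place BQ@(0,2)
Op 6: place BR@(3,3)
Op 7: place WR@(2,3)
Op 8: place BK@(3,4)
Per-piece attacks for B:
  BQ@(0,2): attacks (0,3) (0,4) (0,1) (0,0) (1,2) (2,2) (3,2) (4,2) (1,3) (2,4) (1,1) (2,0) [ray(1,-1) blocked at (2,0)]
  BK@(2,0): attacks (2,1) (3,0) (1,0) (3,1) (1,1)
  BR@(3,3): attacks (3,4) (3,2) (3,1) (3,0) (4,3) (2,3) [ray(0,1) blocked at (3,4); ray(-1,0) blocked at (2,3)]
  BK@(3,4): attacks (3,3) (4,4) (2,4) (4,3) (2,3)
  BN@(4,0): attacks (3,2) (2,1)
Union (21 distinct): (0,0) (0,1) (0,3) (0,4) (1,0) (1,1) (1,2) (1,3) (2,0) (2,1) (2,2) (2,3) (2,4) (3,0) (3,1) (3,2) (3,3) (3,4) (4,2) (4,3) (4,4)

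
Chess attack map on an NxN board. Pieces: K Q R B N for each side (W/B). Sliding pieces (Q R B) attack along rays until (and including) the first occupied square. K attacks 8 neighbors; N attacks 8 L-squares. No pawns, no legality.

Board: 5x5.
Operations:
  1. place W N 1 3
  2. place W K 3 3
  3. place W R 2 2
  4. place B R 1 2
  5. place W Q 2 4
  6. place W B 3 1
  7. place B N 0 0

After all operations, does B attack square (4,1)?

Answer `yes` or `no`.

Op 1: place WN@(1,3)
Op 2: place WK@(3,3)
Op 3: place WR@(2,2)
Op 4: place BR@(1,2)
Op 5: place WQ@(2,4)
Op 6: place WB@(3,1)
Op 7: place BN@(0,0)
Per-piece attacks for B:
  BN@(0,0): attacks (1,2) (2,1)
  BR@(1,2): attacks (1,3) (1,1) (1,0) (2,2) (0,2) [ray(0,1) blocked at (1,3); ray(1,0) blocked at (2,2)]
B attacks (4,1): no

Answer: no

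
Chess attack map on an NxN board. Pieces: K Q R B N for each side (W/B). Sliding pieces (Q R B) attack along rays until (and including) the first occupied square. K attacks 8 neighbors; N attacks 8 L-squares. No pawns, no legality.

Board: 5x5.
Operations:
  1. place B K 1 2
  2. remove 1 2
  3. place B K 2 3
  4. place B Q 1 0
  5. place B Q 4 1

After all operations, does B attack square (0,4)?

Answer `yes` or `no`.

Answer: no

Derivation:
Op 1: place BK@(1,2)
Op 2: remove (1,2)
Op 3: place BK@(2,3)
Op 4: place BQ@(1,0)
Op 5: place BQ@(4,1)
Per-piece attacks for B:
  BQ@(1,0): attacks (1,1) (1,2) (1,3) (1,4) (2,0) (3,0) (4,0) (0,0) (2,1) (3,2) (4,3) (0,1)
  BK@(2,3): attacks (2,4) (2,2) (3,3) (1,3) (3,4) (3,2) (1,4) (1,2)
  BQ@(4,1): attacks (4,2) (4,3) (4,4) (4,0) (3,1) (2,1) (1,1) (0,1) (3,2) (2,3) (3,0) [ray(-1,1) blocked at (2,3)]
B attacks (0,4): no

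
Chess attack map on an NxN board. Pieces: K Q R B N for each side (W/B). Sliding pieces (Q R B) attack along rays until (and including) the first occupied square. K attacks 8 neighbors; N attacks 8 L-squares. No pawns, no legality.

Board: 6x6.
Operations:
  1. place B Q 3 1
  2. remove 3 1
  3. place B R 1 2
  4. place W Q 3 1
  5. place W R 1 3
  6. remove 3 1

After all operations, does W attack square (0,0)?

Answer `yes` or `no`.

Op 1: place BQ@(3,1)
Op 2: remove (3,1)
Op 3: place BR@(1,2)
Op 4: place WQ@(3,1)
Op 5: place WR@(1,3)
Op 6: remove (3,1)
Per-piece attacks for W:
  WR@(1,3): attacks (1,4) (1,5) (1,2) (2,3) (3,3) (4,3) (5,3) (0,3) [ray(0,-1) blocked at (1,2)]
W attacks (0,0): no

Answer: no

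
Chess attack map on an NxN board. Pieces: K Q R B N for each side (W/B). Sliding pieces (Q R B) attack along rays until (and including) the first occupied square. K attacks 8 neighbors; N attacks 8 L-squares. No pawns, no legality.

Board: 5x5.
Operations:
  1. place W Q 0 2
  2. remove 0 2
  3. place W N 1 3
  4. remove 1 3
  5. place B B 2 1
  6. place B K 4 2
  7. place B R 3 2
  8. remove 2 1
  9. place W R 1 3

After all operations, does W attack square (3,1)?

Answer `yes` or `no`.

Answer: no

Derivation:
Op 1: place WQ@(0,2)
Op 2: remove (0,2)
Op 3: place WN@(1,3)
Op 4: remove (1,3)
Op 5: place BB@(2,1)
Op 6: place BK@(4,2)
Op 7: place BR@(3,2)
Op 8: remove (2,1)
Op 9: place WR@(1,3)
Per-piece attacks for W:
  WR@(1,3): attacks (1,4) (1,2) (1,1) (1,0) (2,3) (3,3) (4,3) (0,3)
W attacks (3,1): no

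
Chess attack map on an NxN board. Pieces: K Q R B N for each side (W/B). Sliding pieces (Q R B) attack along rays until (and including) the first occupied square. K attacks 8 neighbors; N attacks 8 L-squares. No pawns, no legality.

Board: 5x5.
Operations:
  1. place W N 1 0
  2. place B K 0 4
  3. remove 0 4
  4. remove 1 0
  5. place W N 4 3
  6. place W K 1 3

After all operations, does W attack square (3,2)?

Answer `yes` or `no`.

Op 1: place WN@(1,0)
Op 2: place BK@(0,4)
Op 3: remove (0,4)
Op 4: remove (1,0)
Op 5: place WN@(4,3)
Op 6: place WK@(1,3)
Per-piece attacks for W:
  WK@(1,3): attacks (1,4) (1,2) (2,3) (0,3) (2,4) (2,2) (0,4) (0,2)
  WN@(4,3): attacks (2,4) (3,1) (2,2)
W attacks (3,2): no

Answer: no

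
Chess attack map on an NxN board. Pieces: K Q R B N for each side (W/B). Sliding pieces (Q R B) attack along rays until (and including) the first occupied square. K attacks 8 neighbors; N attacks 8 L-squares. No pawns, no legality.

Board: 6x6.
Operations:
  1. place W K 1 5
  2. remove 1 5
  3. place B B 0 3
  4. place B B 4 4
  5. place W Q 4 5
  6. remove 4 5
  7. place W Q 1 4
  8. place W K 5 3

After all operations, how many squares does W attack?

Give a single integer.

Op 1: place WK@(1,5)
Op 2: remove (1,5)
Op 3: place BB@(0,3)
Op 4: place BB@(4,4)
Op 5: place WQ@(4,5)
Op 6: remove (4,5)
Op 7: place WQ@(1,4)
Op 8: place WK@(5,3)
Per-piece attacks for W:
  WQ@(1,4): attacks (1,5) (1,3) (1,2) (1,1) (1,0) (2,4) (3,4) (4,4) (0,4) (2,5) (2,3) (3,2) (4,1) (5,0) (0,5) (0,3) [ray(1,0) blocked at (4,4); ray(-1,-1) blocked at (0,3)]
  WK@(5,3): attacks (5,4) (5,2) (4,3) (4,4) (4,2)
Union (20 distinct): (0,3) (0,4) (0,5) (1,0) (1,1) (1,2) (1,3) (1,5) (2,3) (2,4) (2,5) (3,2) (3,4) (4,1) (4,2) (4,3) (4,4) (5,0) (5,2) (5,4)

Answer: 20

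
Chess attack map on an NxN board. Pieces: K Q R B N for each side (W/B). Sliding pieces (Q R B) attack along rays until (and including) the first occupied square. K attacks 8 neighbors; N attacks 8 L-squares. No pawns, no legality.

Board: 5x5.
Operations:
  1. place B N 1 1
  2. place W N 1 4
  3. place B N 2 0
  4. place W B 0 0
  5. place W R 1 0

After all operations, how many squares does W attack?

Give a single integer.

Answer: 6

Derivation:
Op 1: place BN@(1,1)
Op 2: place WN@(1,4)
Op 3: place BN@(2,0)
Op 4: place WB@(0,0)
Op 5: place WR@(1,0)
Per-piece attacks for W:
  WB@(0,0): attacks (1,1) [ray(1,1) blocked at (1,1)]
  WR@(1,0): attacks (1,1) (2,0) (0,0) [ray(0,1) blocked at (1,1); ray(1,0) blocked at (2,0); ray(-1,0) blocked at (0,0)]
  WN@(1,4): attacks (2,2) (3,3) (0,2)
Union (6 distinct): (0,0) (0,2) (1,1) (2,0) (2,2) (3,3)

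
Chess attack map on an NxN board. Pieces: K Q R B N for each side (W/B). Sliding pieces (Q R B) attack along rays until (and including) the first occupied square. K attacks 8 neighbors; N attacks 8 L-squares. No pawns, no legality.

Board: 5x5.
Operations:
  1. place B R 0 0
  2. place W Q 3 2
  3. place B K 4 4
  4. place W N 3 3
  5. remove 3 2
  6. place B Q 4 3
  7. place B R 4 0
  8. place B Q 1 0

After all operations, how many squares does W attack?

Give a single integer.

Answer: 4

Derivation:
Op 1: place BR@(0,0)
Op 2: place WQ@(3,2)
Op 3: place BK@(4,4)
Op 4: place WN@(3,3)
Op 5: remove (3,2)
Op 6: place BQ@(4,3)
Op 7: place BR@(4,0)
Op 8: place BQ@(1,0)
Per-piece attacks for W:
  WN@(3,3): attacks (1,4) (4,1) (2,1) (1,2)
Union (4 distinct): (1,2) (1,4) (2,1) (4,1)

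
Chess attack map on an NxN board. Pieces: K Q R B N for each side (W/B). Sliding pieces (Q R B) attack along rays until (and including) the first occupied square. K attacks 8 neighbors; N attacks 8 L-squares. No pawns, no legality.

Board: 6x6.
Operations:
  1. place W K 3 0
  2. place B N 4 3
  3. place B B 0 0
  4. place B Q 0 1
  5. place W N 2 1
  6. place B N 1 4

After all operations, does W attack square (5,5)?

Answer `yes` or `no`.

Answer: no

Derivation:
Op 1: place WK@(3,0)
Op 2: place BN@(4,3)
Op 3: place BB@(0,0)
Op 4: place BQ@(0,1)
Op 5: place WN@(2,1)
Op 6: place BN@(1,4)
Per-piece attacks for W:
  WN@(2,1): attacks (3,3) (4,2) (1,3) (0,2) (4,0) (0,0)
  WK@(3,0): attacks (3,1) (4,0) (2,0) (4,1) (2,1)
W attacks (5,5): no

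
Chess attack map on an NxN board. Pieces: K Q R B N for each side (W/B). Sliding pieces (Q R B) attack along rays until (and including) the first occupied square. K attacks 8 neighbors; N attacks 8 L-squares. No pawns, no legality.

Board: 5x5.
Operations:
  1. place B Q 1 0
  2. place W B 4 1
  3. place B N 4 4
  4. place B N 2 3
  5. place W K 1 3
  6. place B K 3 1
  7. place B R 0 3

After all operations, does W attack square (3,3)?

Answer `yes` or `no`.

Op 1: place BQ@(1,0)
Op 2: place WB@(4,1)
Op 3: place BN@(4,4)
Op 4: place BN@(2,3)
Op 5: place WK@(1,3)
Op 6: place BK@(3,1)
Op 7: place BR@(0,3)
Per-piece attacks for W:
  WK@(1,3): attacks (1,4) (1,2) (2,3) (0,3) (2,4) (2,2) (0,4) (0,2)
  WB@(4,1): attacks (3,2) (2,3) (3,0) [ray(-1,1) blocked at (2,3)]
W attacks (3,3): no

Answer: no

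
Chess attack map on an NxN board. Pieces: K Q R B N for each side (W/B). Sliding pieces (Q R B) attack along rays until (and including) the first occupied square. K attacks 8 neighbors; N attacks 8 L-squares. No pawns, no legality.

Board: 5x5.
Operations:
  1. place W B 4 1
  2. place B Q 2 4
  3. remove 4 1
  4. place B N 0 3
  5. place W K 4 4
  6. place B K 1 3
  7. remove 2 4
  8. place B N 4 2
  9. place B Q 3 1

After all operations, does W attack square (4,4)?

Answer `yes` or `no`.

Op 1: place WB@(4,1)
Op 2: place BQ@(2,4)
Op 3: remove (4,1)
Op 4: place BN@(0,3)
Op 5: place WK@(4,4)
Op 6: place BK@(1,3)
Op 7: remove (2,4)
Op 8: place BN@(4,2)
Op 9: place BQ@(3,1)
Per-piece attacks for W:
  WK@(4,4): attacks (4,3) (3,4) (3,3)
W attacks (4,4): no

Answer: no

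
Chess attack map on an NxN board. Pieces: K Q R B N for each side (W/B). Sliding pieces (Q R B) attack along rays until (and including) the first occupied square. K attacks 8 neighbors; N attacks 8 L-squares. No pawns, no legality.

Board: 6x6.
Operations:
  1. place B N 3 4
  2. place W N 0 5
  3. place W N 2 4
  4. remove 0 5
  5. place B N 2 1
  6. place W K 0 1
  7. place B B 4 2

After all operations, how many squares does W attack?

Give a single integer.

Op 1: place BN@(3,4)
Op 2: place WN@(0,5)
Op 3: place WN@(2,4)
Op 4: remove (0,5)
Op 5: place BN@(2,1)
Op 6: place WK@(0,1)
Op 7: place BB@(4,2)
Per-piece attacks for W:
  WK@(0,1): attacks (0,2) (0,0) (1,1) (1,2) (1,0)
  WN@(2,4): attacks (4,5) (0,5) (3,2) (4,3) (1,2) (0,3)
Union (10 distinct): (0,0) (0,2) (0,3) (0,5) (1,0) (1,1) (1,2) (3,2) (4,3) (4,5)

Answer: 10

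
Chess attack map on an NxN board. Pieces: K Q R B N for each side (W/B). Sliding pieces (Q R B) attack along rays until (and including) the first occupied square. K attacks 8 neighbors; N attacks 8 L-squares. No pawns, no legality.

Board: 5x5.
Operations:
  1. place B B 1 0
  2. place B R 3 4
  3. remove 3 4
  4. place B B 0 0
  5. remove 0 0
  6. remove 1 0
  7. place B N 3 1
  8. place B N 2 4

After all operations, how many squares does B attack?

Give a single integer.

Answer: 6

Derivation:
Op 1: place BB@(1,0)
Op 2: place BR@(3,4)
Op 3: remove (3,4)
Op 4: place BB@(0,0)
Op 5: remove (0,0)
Op 6: remove (1,0)
Op 7: place BN@(3,1)
Op 8: place BN@(2,4)
Per-piece attacks for B:
  BN@(2,4): attacks (3,2) (4,3) (1,2) (0,3)
  BN@(3,1): attacks (4,3) (2,3) (1,2) (1,0)
Union (6 distinct): (0,3) (1,0) (1,2) (2,3) (3,2) (4,3)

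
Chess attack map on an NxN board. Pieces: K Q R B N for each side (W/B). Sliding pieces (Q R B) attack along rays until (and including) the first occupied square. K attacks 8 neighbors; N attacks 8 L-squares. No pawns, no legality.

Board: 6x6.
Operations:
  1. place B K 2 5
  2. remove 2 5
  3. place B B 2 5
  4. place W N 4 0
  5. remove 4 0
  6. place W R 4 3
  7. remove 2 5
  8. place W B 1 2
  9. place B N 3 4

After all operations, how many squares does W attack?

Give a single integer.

Answer: 14

Derivation:
Op 1: place BK@(2,5)
Op 2: remove (2,5)
Op 3: place BB@(2,5)
Op 4: place WN@(4,0)
Op 5: remove (4,0)
Op 6: place WR@(4,3)
Op 7: remove (2,5)
Op 8: place WB@(1,2)
Op 9: place BN@(3,4)
Per-piece attacks for W:
  WB@(1,2): attacks (2,3) (3,4) (2,1) (3,0) (0,3) (0,1) [ray(1,1) blocked at (3,4)]
  WR@(4,3): attacks (4,4) (4,5) (4,2) (4,1) (4,0) (5,3) (3,3) (2,3) (1,3) (0,3)
Union (14 distinct): (0,1) (0,3) (1,3) (2,1) (2,3) (3,0) (3,3) (3,4) (4,0) (4,1) (4,2) (4,4) (4,5) (5,3)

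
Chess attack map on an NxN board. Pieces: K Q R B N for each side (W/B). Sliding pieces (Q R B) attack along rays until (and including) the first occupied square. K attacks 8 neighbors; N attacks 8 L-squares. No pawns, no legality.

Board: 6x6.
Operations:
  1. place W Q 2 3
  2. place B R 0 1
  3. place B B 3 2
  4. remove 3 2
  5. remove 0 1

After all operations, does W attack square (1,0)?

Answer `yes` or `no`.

Op 1: place WQ@(2,3)
Op 2: place BR@(0,1)
Op 3: place BB@(3,2)
Op 4: remove (3,2)
Op 5: remove (0,1)
Per-piece attacks for W:
  WQ@(2,3): attacks (2,4) (2,5) (2,2) (2,1) (2,0) (3,3) (4,3) (5,3) (1,3) (0,3) (3,4) (4,5) (3,2) (4,1) (5,0) (1,4) (0,5) (1,2) (0,1)
W attacks (1,0): no

Answer: no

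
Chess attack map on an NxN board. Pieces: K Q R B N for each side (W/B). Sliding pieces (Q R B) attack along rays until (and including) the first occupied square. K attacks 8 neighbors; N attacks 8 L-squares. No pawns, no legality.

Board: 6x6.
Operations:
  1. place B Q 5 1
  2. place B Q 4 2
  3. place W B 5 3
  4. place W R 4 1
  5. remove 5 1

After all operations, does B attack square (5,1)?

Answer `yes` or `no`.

Answer: yes

Derivation:
Op 1: place BQ@(5,1)
Op 2: place BQ@(4,2)
Op 3: place WB@(5,3)
Op 4: place WR@(4,1)
Op 5: remove (5,1)
Per-piece attacks for B:
  BQ@(4,2): attacks (4,3) (4,4) (4,5) (4,1) (5,2) (3,2) (2,2) (1,2) (0,2) (5,3) (5,1) (3,3) (2,4) (1,5) (3,1) (2,0) [ray(0,-1) blocked at (4,1); ray(1,1) blocked at (5,3)]
B attacks (5,1): yes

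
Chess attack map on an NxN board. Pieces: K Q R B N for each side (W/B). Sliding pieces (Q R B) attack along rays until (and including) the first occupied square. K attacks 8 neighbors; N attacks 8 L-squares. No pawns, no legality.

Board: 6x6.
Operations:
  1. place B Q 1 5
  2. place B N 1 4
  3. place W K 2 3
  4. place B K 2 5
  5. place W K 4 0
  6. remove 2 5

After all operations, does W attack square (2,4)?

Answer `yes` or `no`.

Op 1: place BQ@(1,5)
Op 2: place BN@(1,4)
Op 3: place WK@(2,3)
Op 4: place BK@(2,5)
Op 5: place WK@(4,0)
Op 6: remove (2,5)
Per-piece attacks for W:
  WK@(2,3): attacks (2,4) (2,2) (3,3) (1,3) (3,4) (3,2) (1,4) (1,2)
  WK@(4,0): attacks (4,1) (5,0) (3,0) (5,1) (3,1)
W attacks (2,4): yes

Answer: yes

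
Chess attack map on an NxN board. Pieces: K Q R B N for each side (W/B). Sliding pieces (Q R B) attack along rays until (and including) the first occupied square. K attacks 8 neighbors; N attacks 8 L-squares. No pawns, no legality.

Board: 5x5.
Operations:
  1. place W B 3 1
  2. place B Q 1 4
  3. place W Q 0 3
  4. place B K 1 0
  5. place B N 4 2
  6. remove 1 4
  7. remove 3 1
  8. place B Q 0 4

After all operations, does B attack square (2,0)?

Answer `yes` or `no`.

Op 1: place WB@(3,1)
Op 2: place BQ@(1,4)
Op 3: place WQ@(0,3)
Op 4: place BK@(1,0)
Op 5: place BN@(4,2)
Op 6: remove (1,4)
Op 7: remove (3,1)
Op 8: place BQ@(0,4)
Per-piece attacks for B:
  BQ@(0,4): attacks (0,3) (1,4) (2,4) (3,4) (4,4) (1,3) (2,2) (3,1) (4,0) [ray(0,-1) blocked at (0,3)]
  BK@(1,0): attacks (1,1) (2,0) (0,0) (2,1) (0,1)
  BN@(4,2): attacks (3,4) (2,3) (3,0) (2,1)
B attacks (2,0): yes

Answer: yes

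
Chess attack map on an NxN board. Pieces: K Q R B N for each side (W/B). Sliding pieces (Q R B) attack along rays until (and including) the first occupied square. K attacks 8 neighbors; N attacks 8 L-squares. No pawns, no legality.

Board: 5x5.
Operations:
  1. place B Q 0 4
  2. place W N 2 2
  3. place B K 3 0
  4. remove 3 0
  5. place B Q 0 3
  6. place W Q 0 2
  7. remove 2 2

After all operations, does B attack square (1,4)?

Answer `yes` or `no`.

Op 1: place BQ@(0,4)
Op 2: place WN@(2,2)
Op 3: place BK@(3,0)
Op 4: remove (3,0)
Op 5: place BQ@(0,3)
Op 6: place WQ@(0,2)
Op 7: remove (2,2)
Per-piece attacks for B:
  BQ@(0,3): attacks (0,4) (0,2) (1,3) (2,3) (3,3) (4,3) (1,4) (1,2) (2,1) (3,0) [ray(0,1) blocked at (0,4); ray(0,-1) blocked at (0,2)]
  BQ@(0,4): attacks (0,3) (1,4) (2,4) (3,4) (4,4) (1,3) (2,2) (3,1) (4,0) [ray(0,-1) blocked at (0,3)]
B attacks (1,4): yes

Answer: yes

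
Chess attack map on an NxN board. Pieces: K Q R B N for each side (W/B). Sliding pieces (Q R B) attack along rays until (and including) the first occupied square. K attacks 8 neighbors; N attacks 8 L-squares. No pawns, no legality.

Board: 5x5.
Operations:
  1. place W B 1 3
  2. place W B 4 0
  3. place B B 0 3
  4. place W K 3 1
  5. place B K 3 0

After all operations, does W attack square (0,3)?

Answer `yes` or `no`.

Op 1: place WB@(1,3)
Op 2: place WB@(4,0)
Op 3: place BB@(0,3)
Op 4: place WK@(3,1)
Op 5: place BK@(3,0)
Per-piece attacks for W:
  WB@(1,3): attacks (2,4) (2,2) (3,1) (0,4) (0,2) [ray(1,-1) blocked at (3,1)]
  WK@(3,1): attacks (3,2) (3,0) (4,1) (2,1) (4,2) (4,0) (2,2) (2,0)
  WB@(4,0): attacks (3,1) [ray(-1,1) blocked at (3,1)]
W attacks (0,3): no

Answer: no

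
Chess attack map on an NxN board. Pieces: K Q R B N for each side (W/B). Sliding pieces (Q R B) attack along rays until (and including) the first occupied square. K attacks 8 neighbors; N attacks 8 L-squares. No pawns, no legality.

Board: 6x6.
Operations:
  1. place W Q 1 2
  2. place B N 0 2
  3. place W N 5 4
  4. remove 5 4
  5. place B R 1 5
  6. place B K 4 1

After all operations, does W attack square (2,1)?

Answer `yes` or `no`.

Answer: yes

Derivation:
Op 1: place WQ@(1,2)
Op 2: place BN@(0,2)
Op 3: place WN@(5,4)
Op 4: remove (5,4)
Op 5: place BR@(1,5)
Op 6: place BK@(4,1)
Per-piece attacks for W:
  WQ@(1,2): attacks (1,3) (1,4) (1,5) (1,1) (1,0) (2,2) (3,2) (4,2) (5,2) (0,2) (2,3) (3,4) (4,5) (2,1) (3,0) (0,3) (0,1) [ray(0,1) blocked at (1,5); ray(-1,0) blocked at (0,2)]
W attacks (2,1): yes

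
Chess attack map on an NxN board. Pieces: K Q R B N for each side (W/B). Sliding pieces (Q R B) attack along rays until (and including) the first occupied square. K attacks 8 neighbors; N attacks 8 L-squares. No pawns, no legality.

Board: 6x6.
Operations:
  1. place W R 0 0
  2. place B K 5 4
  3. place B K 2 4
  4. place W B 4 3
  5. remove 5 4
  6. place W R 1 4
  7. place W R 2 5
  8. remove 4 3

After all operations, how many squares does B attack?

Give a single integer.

Answer: 8

Derivation:
Op 1: place WR@(0,0)
Op 2: place BK@(5,4)
Op 3: place BK@(2,4)
Op 4: place WB@(4,3)
Op 5: remove (5,4)
Op 6: place WR@(1,4)
Op 7: place WR@(2,5)
Op 8: remove (4,3)
Per-piece attacks for B:
  BK@(2,4): attacks (2,5) (2,3) (3,4) (1,4) (3,5) (3,3) (1,5) (1,3)
Union (8 distinct): (1,3) (1,4) (1,5) (2,3) (2,5) (3,3) (3,4) (3,5)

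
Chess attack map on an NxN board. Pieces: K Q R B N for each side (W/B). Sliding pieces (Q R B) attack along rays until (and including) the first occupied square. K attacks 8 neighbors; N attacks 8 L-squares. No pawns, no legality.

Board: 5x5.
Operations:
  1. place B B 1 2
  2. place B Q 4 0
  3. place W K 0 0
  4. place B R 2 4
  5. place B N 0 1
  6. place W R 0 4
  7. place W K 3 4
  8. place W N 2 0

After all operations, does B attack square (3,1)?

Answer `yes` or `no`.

Answer: yes

Derivation:
Op 1: place BB@(1,2)
Op 2: place BQ@(4,0)
Op 3: place WK@(0,0)
Op 4: place BR@(2,4)
Op 5: place BN@(0,1)
Op 6: place WR@(0,4)
Op 7: place WK@(3,4)
Op 8: place WN@(2,0)
Per-piece attacks for B:
  BN@(0,1): attacks (1,3) (2,2) (2,0)
  BB@(1,2): attacks (2,3) (3,4) (2,1) (3,0) (0,3) (0,1) [ray(1,1) blocked at (3,4); ray(-1,-1) blocked at (0,1)]
  BR@(2,4): attacks (2,3) (2,2) (2,1) (2,0) (3,4) (1,4) (0,4) [ray(0,-1) blocked at (2,0); ray(1,0) blocked at (3,4); ray(-1,0) blocked at (0,4)]
  BQ@(4,0): attacks (4,1) (4,2) (4,3) (4,4) (3,0) (2,0) (3,1) (2,2) (1,3) (0,4) [ray(-1,0) blocked at (2,0); ray(-1,1) blocked at (0,4)]
B attacks (3,1): yes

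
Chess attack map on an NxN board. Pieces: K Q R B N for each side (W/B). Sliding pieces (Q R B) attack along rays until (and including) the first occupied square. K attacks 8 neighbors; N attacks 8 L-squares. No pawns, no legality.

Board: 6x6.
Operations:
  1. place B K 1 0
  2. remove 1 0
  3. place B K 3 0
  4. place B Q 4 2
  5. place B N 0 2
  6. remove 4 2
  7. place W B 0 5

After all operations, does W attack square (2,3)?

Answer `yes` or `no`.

Op 1: place BK@(1,0)
Op 2: remove (1,0)
Op 3: place BK@(3,0)
Op 4: place BQ@(4,2)
Op 5: place BN@(0,2)
Op 6: remove (4,2)
Op 7: place WB@(0,5)
Per-piece attacks for W:
  WB@(0,5): attacks (1,4) (2,3) (3,2) (4,1) (5,0)
W attacks (2,3): yes

Answer: yes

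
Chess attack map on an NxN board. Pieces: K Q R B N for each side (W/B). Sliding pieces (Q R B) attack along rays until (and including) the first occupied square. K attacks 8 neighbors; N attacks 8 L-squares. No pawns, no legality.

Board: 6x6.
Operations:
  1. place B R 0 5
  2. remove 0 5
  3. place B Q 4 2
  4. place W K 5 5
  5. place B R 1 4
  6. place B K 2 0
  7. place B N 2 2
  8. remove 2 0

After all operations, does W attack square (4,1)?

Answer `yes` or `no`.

Answer: no

Derivation:
Op 1: place BR@(0,5)
Op 2: remove (0,5)
Op 3: place BQ@(4,2)
Op 4: place WK@(5,5)
Op 5: place BR@(1,4)
Op 6: place BK@(2,0)
Op 7: place BN@(2,2)
Op 8: remove (2,0)
Per-piece attacks for W:
  WK@(5,5): attacks (5,4) (4,5) (4,4)
W attacks (4,1): no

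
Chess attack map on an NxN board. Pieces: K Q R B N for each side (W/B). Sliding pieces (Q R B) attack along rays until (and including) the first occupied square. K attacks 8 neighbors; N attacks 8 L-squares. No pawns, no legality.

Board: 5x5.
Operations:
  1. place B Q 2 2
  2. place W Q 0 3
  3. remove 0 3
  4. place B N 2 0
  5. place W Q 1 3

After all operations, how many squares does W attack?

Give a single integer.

Op 1: place BQ@(2,2)
Op 2: place WQ@(0,3)
Op 3: remove (0,3)
Op 4: place BN@(2,0)
Op 5: place WQ@(1,3)
Per-piece attacks for W:
  WQ@(1,3): attacks (1,4) (1,2) (1,1) (1,0) (2,3) (3,3) (4,3) (0,3) (2,4) (2,2) (0,4) (0,2) [ray(1,-1) blocked at (2,2)]
Union (12 distinct): (0,2) (0,3) (0,4) (1,0) (1,1) (1,2) (1,4) (2,2) (2,3) (2,4) (3,3) (4,3)

Answer: 12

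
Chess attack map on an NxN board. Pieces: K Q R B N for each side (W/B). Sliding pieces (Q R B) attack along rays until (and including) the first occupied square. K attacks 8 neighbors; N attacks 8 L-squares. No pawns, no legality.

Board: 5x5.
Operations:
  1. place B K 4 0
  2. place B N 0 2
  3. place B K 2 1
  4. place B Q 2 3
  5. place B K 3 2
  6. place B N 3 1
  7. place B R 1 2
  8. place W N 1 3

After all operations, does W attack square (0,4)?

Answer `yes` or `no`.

Answer: no

Derivation:
Op 1: place BK@(4,0)
Op 2: place BN@(0,2)
Op 3: place BK@(2,1)
Op 4: place BQ@(2,3)
Op 5: place BK@(3,2)
Op 6: place BN@(3,1)
Op 7: place BR@(1,2)
Op 8: place WN@(1,3)
Per-piece attacks for W:
  WN@(1,3): attacks (3,4) (2,1) (3,2) (0,1)
W attacks (0,4): no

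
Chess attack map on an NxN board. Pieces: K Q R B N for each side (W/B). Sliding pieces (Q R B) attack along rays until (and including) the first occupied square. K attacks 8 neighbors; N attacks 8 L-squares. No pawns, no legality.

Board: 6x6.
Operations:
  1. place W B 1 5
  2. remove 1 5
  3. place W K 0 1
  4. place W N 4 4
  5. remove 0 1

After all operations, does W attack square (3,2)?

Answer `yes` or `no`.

Op 1: place WB@(1,5)
Op 2: remove (1,5)
Op 3: place WK@(0,1)
Op 4: place WN@(4,4)
Op 5: remove (0,1)
Per-piece attacks for W:
  WN@(4,4): attacks (2,5) (5,2) (3,2) (2,3)
W attacks (3,2): yes

Answer: yes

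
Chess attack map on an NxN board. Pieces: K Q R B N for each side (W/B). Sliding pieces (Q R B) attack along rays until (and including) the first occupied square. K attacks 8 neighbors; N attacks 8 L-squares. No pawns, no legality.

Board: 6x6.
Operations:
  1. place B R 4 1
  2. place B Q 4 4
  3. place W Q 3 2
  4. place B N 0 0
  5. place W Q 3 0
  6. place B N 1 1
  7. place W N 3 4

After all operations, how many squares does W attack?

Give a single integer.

Op 1: place BR@(4,1)
Op 2: place BQ@(4,4)
Op 3: place WQ@(3,2)
Op 4: place BN@(0,0)
Op 5: place WQ@(3,0)
Op 6: place BN@(1,1)
Op 7: place WN@(3,4)
Per-piece attacks for W:
  WQ@(3,0): attacks (3,1) (3,2) (4,0) (5,0) (2,0) (1,0) (0,0) (4,1) (2,1) (1,2) (0,3) [ray(0,1) blocked at (3,2); ray(-1,0) blocked at (0,0); ray(1,1) blocked at (4,1)]
  WQ@(3,2): attacks (3,3) (3,4) (3,1) (3,0) (4,2) (5,2) (2,2) (1,2) (0,2) (4,3) (5,4) (4,1) (2,3) (1,4) (0,5) (2,1) (1,0) [ray(0,1) blocked at (3,4); ray(0,-1) blocked at (3,0); ray(1,-1) blocked at (4,1)]
  WN@(3,4): attacks (5,5) (1,5) (4,2) (5,3) (2,2) (1,3)
Union (27 distinct): (0,0) (0,2) (0,3) (0,5) (1,0) (1,2) (1,3) (1,4) (1,5) (2,0) (2,1) (2,2) (2,3) (3,0) (3,1) (3,2) (3,3) (3,4) (4,0) (4,1) (4,2) (4,3) (5,0) (5,2) (5,3) (5,4) (5,5)

Answer: 27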